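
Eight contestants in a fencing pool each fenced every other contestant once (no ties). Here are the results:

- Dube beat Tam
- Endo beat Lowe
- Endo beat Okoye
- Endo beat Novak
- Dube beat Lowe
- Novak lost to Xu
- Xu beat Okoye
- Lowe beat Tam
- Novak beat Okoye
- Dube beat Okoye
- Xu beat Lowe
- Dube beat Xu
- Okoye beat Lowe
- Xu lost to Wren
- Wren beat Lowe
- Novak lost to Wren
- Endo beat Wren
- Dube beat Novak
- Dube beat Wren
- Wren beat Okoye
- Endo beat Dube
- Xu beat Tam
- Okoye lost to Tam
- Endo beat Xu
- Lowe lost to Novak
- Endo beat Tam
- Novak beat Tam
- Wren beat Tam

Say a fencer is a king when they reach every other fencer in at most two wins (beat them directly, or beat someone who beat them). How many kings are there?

Endo reaches everyone (king).
Xu cannot reach Endo, Wren, Dube in two steps.
Wren cannot reach Endo, Dube in two steps.
Novak cannot reach Endo, Xu, Wren, Dube in two steps.
Lowe cannot reach Endo, Xu, Wren, Novak, Dube in two steps.
Okoye cannot reach Endo, Xu, Wren, Novak, Dube in two steps.
Tam cannot reach Endo, Xu, Wren, Novak, Dube in two steps.
Dube cannot reach Endo in two steps.
Kings: Endo — 1.

1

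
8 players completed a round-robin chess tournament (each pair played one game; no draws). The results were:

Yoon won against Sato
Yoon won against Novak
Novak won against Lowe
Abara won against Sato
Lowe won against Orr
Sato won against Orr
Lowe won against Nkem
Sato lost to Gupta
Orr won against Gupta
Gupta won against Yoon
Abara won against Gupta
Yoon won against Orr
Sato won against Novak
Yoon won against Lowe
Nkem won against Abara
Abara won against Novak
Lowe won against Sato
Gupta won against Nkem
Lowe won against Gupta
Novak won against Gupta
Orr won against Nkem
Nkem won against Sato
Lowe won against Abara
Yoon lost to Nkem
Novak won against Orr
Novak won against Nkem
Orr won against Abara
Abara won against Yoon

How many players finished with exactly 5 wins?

1

Win totals: Yoon 4, Sato 2, Abara 4, Nkem 3, Lowe 5, Novak 4, Orr 3, Gupta 3.
Exactly 5: Lowe — 1 player.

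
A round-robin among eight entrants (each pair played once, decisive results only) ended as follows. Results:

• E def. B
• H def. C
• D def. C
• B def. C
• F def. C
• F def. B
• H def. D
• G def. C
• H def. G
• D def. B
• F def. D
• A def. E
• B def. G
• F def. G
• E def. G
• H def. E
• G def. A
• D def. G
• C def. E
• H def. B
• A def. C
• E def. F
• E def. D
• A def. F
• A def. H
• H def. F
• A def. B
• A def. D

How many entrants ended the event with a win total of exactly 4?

2

Win totals: A 6, B 2, C 1, D 3, E 4, F 4, G 2, H 6.
Exactly 4: E, F — 2 entrants.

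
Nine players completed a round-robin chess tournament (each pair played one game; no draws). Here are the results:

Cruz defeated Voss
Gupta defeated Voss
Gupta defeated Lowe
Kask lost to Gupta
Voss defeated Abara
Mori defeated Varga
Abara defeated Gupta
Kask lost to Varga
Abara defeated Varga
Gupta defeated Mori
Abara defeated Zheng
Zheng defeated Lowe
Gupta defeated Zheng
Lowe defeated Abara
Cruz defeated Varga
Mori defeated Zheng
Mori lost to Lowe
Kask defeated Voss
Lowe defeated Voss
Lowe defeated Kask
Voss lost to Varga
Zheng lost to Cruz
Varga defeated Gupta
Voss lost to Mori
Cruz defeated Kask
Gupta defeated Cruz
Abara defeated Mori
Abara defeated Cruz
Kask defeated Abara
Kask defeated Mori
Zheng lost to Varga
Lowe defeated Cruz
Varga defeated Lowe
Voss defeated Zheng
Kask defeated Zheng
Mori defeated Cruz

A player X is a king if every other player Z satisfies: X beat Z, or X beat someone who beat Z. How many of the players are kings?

Kask reaches everyone (king).
Varga reaches everyone (king).
Voss cannot reach Kask in two steps.
Gupta reaches everyone (king).
Mori reaches everyone (king).
Cruz reaches everyone (king).
Lowe reaches everyone (king).
Abara reaches everyone (king).
Zheng cannot reach Varga, Gupta in two steps.
Kings: Kask, Varga, Gupta, Mori, Cruz, Lowe, Abara — 7.

7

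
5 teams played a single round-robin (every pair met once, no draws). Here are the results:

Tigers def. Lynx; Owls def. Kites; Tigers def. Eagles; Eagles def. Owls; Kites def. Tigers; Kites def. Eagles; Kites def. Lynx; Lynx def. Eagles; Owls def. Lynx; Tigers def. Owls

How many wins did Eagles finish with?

1

Eagles' results: beat Owls; lost to Lynx, Kites, Tigers.
That is 1 win.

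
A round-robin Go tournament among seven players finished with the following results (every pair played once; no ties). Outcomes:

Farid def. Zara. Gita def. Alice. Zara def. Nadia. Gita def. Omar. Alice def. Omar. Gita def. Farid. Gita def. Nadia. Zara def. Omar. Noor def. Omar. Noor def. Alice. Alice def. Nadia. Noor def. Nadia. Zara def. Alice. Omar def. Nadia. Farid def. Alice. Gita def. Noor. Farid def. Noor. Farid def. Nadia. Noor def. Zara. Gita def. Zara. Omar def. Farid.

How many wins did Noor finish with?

4

Noor's results: beat Alice, Omar, Nadia, Zara; lost to Farid, Gita.
That is 4 wins.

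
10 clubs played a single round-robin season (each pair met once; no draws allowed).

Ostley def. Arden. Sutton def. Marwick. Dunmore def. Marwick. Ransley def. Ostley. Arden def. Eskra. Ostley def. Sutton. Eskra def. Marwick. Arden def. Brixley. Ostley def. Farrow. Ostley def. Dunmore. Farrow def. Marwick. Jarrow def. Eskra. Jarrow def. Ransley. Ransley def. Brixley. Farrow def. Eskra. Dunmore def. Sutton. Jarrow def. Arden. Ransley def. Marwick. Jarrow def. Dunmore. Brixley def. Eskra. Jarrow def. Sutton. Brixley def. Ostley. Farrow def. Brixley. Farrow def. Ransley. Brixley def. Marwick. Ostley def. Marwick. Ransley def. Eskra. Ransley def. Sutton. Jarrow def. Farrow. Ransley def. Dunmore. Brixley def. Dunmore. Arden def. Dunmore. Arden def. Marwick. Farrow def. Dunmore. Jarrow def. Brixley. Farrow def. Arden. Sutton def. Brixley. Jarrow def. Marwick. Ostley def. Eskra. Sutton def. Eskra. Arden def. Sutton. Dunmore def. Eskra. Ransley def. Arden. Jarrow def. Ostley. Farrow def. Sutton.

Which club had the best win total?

Win totals: Brixley 4, Farrow 7, Jarrow 9, Sutton 3, Marwick 0, Dunmore 3, Eskra 1, Ostley 6, Arden 5, Ransley 7.
Jarrow leads with 9 wins (next highest: 7).

Jarrow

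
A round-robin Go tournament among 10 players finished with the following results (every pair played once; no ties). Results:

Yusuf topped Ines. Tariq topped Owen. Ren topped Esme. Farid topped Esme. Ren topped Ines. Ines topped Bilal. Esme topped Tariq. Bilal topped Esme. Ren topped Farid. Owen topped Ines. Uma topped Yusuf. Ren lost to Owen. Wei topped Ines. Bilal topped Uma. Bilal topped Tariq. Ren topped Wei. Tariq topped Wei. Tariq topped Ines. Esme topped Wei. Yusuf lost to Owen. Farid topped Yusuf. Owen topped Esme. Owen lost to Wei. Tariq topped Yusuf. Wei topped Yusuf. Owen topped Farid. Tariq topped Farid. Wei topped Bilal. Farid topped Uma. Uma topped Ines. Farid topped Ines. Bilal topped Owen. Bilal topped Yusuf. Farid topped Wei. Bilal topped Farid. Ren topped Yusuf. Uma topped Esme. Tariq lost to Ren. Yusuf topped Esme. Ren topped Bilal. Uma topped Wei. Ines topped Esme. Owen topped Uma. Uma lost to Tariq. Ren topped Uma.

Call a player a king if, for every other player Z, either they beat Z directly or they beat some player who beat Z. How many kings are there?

5

Ines cannot reach Ren in two steps.
Yusuf cannot reach Farid, Owen, Uma, Ren in two steps.
Farid cannot reach Ren in two steps.
Wei reaches everyone (king).
Tariq reaches everyone (king).
Bilal reaches everyone (king).
Owen reaches everyone (king).
Uma cannot reach Farid, Ren in two steps.
Ren reaches everyone (king).
Esme cannot reach Ren in two steps.
Kings: Wei, Tariq, Bilal, Owen, Ren — 5.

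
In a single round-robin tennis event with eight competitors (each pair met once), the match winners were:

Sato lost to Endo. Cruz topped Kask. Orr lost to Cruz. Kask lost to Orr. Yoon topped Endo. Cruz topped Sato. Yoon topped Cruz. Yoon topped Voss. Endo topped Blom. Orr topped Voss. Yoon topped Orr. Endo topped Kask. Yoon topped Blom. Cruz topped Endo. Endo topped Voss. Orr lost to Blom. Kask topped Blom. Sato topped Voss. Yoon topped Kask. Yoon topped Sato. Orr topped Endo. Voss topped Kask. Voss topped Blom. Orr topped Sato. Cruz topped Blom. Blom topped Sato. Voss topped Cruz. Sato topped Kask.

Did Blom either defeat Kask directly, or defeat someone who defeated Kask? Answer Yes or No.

Yes

Blom did not beat Kask directly.
Blom beat Sato, Orr. Of those, Sato beat Kask.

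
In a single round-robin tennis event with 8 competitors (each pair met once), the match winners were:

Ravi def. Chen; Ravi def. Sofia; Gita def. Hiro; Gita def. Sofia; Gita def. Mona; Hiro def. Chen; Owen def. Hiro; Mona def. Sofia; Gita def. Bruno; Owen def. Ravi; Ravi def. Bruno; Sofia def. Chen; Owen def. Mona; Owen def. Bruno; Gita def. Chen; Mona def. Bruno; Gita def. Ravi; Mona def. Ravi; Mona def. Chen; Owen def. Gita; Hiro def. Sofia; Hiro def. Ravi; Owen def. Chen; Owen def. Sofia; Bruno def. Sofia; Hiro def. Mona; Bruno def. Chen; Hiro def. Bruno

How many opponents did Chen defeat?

0

Chen's results: beat no one; lost to Ravi, Hiro, Bruno, Owen, Sofia, Mona, Gita.
That is 0 wins.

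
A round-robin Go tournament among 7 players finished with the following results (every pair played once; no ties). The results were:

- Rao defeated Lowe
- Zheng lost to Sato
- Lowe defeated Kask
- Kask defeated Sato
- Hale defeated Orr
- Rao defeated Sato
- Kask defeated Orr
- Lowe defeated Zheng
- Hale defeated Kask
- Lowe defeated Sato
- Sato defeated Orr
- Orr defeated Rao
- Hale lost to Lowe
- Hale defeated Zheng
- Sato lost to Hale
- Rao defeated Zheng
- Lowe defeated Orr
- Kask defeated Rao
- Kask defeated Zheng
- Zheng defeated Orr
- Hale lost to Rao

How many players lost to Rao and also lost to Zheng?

0

Rao beat: Lowe, Sato, Hale, Zheng.
Zheng beat: Orr.
No one was beaten by both.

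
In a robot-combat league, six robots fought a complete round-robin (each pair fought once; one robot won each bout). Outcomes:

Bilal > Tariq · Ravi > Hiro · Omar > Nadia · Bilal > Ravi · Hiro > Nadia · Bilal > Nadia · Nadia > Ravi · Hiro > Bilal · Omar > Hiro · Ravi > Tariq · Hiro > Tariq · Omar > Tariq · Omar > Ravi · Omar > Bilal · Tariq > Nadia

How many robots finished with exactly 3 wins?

Win totals: Hiro 3, Ravi 2, Bilal 3, Tariq 1, Omar 5, Nadia 1.
Exactly 3: Hiro, Bilal — 2 robots.

2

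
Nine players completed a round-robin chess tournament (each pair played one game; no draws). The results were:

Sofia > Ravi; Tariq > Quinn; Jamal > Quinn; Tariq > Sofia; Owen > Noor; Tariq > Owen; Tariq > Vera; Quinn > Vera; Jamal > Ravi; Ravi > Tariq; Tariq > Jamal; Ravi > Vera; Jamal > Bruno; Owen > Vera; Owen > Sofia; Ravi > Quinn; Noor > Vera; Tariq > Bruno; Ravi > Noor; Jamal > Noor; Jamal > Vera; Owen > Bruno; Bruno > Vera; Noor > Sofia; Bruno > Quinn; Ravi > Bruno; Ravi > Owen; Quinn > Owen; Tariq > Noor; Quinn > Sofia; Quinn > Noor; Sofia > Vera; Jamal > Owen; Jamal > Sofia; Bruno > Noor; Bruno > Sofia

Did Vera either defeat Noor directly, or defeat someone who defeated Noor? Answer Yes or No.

No

Vera did not beat Noor directly.
Vera beat no one, so there is no intermediate player.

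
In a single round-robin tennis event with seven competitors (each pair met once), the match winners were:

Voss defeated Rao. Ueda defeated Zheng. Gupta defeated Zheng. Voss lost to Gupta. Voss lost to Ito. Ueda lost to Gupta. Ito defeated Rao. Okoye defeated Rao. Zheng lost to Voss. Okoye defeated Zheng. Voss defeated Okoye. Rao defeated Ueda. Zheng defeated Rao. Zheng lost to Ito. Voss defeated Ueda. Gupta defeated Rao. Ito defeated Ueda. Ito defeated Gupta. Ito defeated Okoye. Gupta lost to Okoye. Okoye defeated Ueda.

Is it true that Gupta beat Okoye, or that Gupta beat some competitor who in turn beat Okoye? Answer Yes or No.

Yes

Gupta did not beat Okoye directly.
Gupta beat Ueda, Rao, Zheng, Voss. Of those, Voss beat Okoye.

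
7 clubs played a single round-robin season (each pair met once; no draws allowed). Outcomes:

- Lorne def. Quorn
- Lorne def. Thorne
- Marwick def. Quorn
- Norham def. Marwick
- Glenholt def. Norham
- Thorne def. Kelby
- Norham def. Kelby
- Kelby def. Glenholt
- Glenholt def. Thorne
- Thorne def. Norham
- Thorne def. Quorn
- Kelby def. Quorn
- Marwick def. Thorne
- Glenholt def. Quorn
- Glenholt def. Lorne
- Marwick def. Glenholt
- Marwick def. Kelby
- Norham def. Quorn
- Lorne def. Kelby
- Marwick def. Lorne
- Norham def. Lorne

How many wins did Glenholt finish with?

4

Glenholt's results: beat Norham, Quorn, Thorne, Lorne; lost to Kelby, Marwick.
That is 4 wins.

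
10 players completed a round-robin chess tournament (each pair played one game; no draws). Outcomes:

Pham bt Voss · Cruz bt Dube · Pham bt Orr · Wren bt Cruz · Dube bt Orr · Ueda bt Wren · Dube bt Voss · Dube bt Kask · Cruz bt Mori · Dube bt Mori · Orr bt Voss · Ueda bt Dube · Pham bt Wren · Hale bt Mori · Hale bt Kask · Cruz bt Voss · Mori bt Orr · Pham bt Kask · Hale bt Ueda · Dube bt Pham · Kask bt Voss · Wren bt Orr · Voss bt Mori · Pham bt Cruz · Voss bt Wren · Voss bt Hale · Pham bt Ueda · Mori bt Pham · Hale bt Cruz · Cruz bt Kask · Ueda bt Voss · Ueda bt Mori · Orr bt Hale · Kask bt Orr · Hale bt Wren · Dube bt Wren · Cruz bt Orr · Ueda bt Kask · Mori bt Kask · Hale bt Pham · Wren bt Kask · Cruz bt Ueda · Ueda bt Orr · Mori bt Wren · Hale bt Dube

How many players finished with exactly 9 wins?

Win totals: Orr 2, Hale 7, Dube 6, Voss 3, Ueda 6, Cruz 6, Wren 3, Pham 6, Mori 4, Kask 2.
No player has exactly 9 wins.

0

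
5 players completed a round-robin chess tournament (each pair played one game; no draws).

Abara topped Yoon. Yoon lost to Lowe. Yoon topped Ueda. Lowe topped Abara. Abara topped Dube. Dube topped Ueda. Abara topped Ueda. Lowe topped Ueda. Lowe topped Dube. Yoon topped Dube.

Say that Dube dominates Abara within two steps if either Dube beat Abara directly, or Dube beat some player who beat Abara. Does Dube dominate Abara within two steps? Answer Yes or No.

No

Dube did not beat Abara directly.
Dube beat Ueda, but each of them lost to Abara. No two-step path.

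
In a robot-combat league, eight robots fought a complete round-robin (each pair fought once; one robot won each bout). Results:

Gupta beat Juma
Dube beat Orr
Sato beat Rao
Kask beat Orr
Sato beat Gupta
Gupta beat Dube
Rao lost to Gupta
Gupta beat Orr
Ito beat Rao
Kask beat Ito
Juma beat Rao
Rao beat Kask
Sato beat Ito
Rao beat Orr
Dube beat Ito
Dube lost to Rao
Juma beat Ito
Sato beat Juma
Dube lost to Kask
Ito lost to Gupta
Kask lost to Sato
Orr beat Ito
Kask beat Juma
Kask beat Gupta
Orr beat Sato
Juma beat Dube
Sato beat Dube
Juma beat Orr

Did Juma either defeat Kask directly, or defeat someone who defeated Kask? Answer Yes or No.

Juma did not beat Kask directly.
Juma beat Ito, Dube, Orr, Rao. Of those, Rao beat Kask.

Yes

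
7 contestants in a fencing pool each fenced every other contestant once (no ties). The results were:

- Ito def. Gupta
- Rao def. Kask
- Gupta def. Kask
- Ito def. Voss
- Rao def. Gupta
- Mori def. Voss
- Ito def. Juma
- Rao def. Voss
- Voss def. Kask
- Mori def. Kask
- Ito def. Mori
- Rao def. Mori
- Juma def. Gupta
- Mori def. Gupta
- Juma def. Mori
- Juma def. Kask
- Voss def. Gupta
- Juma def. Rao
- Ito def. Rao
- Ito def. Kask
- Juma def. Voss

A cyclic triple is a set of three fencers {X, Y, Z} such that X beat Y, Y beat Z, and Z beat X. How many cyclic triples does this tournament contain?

0

Win totals: Gupta 1, Ito 6, Juma 5, Voss 2, Mori 3, Rao 4, Kask 0.
A fencer with w wins dominates both others in C(w,2) triples; summing gives 0 + 15 + 10 + 1 + 3 + 6 + 0 = 35 transitive triples.
Total triples C(7,3) = 35, so cyclic triples = 35 − 35 = 0.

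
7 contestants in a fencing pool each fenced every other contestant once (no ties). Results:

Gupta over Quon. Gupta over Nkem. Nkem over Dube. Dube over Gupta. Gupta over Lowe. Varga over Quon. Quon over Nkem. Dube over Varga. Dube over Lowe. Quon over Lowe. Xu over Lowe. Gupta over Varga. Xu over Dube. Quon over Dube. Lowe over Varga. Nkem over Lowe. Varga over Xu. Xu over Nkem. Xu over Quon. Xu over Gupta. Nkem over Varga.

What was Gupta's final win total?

4

Gupta's results: beat Quon, Varga, Nkem, Lowe; lost to Xu, Dube.
That is 4 wins.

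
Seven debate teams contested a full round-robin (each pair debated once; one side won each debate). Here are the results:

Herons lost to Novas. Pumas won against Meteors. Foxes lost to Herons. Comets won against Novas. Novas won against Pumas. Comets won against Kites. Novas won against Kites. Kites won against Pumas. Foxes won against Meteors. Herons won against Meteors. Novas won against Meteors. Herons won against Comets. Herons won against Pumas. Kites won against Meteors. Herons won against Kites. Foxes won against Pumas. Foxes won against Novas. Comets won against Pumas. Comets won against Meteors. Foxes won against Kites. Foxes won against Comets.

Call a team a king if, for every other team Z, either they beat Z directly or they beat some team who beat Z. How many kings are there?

Kites cannot reach Comets, Foxes, Novas, Herons in two steps.
Comets cannot reach Foxes in two steps.
Meteors cannot reach Kites, Comets, Foxes, Novas, Pumas, Herons in two steps.
Foxes reaches everyone (king).
Novas reaches everyone (king).
Pumas cannot reach Kites, Comets, Foxes, Novas, Herons in two steps.
Herons reaches everyone (king).
Kings: Foxes, Novas, Herons — 3.

3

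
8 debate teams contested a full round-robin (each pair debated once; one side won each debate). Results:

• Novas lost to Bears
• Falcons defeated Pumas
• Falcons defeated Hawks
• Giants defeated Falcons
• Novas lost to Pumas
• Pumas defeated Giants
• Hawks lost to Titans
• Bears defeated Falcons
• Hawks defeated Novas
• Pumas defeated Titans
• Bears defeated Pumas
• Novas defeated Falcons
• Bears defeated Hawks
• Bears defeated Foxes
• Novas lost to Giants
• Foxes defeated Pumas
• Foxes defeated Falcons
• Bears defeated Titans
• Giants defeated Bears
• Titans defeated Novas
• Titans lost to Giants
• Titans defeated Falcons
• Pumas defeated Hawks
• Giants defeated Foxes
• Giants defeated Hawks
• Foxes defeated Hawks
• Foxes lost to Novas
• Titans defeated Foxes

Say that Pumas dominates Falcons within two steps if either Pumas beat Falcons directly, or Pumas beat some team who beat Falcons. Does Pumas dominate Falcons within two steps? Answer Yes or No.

Yes

Pumas did not beat Falcons directly.
Pumas beat Giants, Novas, Titans, Hawks. Of those, Giants beat Falcons.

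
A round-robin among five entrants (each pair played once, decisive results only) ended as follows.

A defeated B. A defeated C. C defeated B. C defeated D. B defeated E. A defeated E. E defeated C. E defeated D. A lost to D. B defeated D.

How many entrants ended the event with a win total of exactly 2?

Win totals: A 3, B 2, C 2, D 1, E 2.
Exactly 2: B, C, E — 3 entrants.

3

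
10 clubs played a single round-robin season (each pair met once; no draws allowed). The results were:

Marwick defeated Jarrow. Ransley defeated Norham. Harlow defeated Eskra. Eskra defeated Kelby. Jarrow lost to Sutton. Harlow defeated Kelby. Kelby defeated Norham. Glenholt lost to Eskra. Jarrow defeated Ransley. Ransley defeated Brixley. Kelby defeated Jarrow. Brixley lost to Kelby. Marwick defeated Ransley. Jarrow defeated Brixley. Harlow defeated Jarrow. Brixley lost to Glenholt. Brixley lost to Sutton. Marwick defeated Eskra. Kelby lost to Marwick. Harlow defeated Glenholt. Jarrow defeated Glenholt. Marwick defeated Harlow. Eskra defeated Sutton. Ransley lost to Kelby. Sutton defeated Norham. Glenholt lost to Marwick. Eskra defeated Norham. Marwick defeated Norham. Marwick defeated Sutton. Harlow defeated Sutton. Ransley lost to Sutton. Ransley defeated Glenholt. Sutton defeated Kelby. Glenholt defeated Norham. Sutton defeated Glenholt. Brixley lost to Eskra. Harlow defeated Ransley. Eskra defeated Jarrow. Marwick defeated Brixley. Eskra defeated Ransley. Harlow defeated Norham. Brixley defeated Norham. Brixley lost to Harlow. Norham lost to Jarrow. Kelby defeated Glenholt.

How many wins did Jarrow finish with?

Jarrow's results: beat Norham, Ransley, Glenholt, Brixley; lost to Marwick, Kelby, Harlow, Eskra, Sutton.
That is 4 wins.

4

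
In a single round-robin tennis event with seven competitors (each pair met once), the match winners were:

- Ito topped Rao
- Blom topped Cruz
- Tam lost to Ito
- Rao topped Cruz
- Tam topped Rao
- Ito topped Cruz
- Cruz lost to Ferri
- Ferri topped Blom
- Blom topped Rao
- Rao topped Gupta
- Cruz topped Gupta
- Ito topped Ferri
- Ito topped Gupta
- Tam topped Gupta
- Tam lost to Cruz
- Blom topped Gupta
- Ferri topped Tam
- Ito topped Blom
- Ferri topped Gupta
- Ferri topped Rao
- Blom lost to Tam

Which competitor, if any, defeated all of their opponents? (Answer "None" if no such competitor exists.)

Ito

Ito has 6 wins out of 6 opponents — a perfect record.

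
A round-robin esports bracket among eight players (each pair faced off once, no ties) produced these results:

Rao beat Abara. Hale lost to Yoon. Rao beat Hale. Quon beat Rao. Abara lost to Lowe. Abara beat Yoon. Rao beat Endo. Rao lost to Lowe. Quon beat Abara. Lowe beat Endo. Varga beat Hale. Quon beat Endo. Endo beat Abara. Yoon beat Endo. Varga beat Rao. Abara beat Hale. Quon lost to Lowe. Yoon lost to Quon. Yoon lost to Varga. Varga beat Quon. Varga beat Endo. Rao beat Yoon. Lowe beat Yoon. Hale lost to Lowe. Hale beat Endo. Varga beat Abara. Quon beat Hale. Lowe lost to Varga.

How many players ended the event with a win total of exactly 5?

Win totals: Lowe 6, Varga 7, Yoon 2, Hale 1, Quon 5, Abara 2, Endo 1, Rao 4.
Exactly 5: Quon — 1 player.

1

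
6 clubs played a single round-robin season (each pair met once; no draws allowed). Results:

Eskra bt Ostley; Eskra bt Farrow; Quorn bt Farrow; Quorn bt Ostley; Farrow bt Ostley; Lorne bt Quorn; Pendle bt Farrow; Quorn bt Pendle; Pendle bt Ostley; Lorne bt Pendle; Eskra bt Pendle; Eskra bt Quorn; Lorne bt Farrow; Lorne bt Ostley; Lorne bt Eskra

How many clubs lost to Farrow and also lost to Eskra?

Farrow beat: Ostley.
Eskra beat: Quorn, Pendle, Farrow, Ostley.
Both beat: Ostley — 1.

1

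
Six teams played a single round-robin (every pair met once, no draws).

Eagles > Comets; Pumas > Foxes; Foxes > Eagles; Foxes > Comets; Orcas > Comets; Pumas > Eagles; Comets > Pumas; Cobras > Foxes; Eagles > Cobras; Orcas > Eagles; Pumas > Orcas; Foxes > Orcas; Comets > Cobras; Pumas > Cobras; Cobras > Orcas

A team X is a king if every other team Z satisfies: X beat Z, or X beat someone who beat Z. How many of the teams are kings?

Foxes reaches everyone (king).
Comets reaches everyone (king).
Orcas cannot reach Foxes in two steps.
Cobras cannot reach Pumas in two steps.
Eagles reaches everyone (king).
Pumas reaches everyone (king).
Kings: Foxes, Comets, Eagles, Pumas — 4.

4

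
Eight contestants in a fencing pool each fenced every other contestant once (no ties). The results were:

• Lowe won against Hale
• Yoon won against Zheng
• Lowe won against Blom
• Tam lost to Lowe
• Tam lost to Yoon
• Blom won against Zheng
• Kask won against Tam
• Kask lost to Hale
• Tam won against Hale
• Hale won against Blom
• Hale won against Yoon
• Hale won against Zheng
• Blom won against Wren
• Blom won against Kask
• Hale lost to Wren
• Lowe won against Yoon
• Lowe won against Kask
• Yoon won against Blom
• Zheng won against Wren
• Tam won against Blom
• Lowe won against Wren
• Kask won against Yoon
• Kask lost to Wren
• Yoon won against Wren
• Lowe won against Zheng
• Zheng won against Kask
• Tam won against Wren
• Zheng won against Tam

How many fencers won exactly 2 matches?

2

Win totals: Blom 3, Yoon 4, Kask 2, Hale 4, Zheng 3, Wren 2, Tam 3, Lowe 7.
Exactly 2: Kask, Wren — 2 fencers.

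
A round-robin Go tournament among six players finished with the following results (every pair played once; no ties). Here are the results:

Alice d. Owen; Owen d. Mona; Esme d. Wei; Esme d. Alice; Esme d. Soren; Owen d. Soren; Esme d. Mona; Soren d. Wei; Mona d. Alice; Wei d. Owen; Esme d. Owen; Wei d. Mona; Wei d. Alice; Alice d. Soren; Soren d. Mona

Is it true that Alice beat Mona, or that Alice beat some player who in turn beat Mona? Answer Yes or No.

Yes

Alice did not beat Mona directly.
Alice beat Owen, Soren. Of those, Owen beat Mona.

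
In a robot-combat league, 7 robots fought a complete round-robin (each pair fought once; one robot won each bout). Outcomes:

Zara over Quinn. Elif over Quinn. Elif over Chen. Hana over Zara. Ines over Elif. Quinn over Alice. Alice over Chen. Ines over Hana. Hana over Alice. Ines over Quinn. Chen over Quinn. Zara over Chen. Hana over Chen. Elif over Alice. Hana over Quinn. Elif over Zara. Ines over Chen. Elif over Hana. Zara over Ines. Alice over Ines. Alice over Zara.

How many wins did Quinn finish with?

Quinn's results: beat Alice; lost to Chen, Ines, Elif, Zara, Hana.
That is 1 win.

1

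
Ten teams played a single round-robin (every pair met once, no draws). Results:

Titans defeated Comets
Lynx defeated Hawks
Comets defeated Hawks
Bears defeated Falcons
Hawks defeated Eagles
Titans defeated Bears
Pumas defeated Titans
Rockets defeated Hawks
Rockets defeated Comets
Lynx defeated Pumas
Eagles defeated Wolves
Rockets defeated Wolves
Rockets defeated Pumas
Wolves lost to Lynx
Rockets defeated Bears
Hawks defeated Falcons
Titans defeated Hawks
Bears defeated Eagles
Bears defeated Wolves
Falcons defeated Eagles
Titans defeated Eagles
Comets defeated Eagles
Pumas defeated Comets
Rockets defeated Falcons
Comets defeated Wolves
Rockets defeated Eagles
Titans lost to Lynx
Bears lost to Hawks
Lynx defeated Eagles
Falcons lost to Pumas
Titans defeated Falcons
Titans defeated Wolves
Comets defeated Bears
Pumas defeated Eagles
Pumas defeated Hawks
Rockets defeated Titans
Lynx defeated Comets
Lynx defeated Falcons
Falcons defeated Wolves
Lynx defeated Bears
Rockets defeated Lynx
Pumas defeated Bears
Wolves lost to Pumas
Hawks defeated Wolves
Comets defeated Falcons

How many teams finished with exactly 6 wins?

1

Win totals: Rockets 9, Eagles 1, Falcons 2, Bears 3, Lynx 8, Wolves 0, Pumas 7, Comets 5, Hawks 4, Titans 6.
Exactly 6: Titans — 1 team.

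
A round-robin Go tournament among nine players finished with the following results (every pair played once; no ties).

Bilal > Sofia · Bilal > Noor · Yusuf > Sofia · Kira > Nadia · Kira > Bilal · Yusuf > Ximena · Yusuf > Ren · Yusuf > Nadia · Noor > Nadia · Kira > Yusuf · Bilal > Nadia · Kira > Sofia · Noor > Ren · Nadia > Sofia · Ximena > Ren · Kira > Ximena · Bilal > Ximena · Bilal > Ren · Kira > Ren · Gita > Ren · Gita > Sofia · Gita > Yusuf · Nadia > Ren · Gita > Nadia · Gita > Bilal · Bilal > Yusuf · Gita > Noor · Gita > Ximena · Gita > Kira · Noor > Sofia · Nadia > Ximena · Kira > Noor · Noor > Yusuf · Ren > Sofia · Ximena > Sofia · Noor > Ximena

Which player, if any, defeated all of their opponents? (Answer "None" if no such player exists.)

Gita

Gita has 8 wins out of 8 opponents — a perfect record.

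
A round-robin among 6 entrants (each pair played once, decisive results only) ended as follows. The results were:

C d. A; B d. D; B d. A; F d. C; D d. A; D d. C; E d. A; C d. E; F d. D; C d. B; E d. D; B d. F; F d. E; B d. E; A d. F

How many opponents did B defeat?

B's results: beat A, D, E, F; lost to C.
That is 4 wins.

4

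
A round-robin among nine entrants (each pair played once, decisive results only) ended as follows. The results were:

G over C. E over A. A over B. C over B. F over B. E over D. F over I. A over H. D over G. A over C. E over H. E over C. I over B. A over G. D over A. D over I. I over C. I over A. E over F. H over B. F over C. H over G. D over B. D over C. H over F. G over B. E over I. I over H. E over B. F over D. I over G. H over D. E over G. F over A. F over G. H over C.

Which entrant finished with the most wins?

E

Win totals: A 4, B 0, C 1, D 5, E 8, F 6, G 2, H 5, I 5.
E leads with 8 wins (next highest: 6).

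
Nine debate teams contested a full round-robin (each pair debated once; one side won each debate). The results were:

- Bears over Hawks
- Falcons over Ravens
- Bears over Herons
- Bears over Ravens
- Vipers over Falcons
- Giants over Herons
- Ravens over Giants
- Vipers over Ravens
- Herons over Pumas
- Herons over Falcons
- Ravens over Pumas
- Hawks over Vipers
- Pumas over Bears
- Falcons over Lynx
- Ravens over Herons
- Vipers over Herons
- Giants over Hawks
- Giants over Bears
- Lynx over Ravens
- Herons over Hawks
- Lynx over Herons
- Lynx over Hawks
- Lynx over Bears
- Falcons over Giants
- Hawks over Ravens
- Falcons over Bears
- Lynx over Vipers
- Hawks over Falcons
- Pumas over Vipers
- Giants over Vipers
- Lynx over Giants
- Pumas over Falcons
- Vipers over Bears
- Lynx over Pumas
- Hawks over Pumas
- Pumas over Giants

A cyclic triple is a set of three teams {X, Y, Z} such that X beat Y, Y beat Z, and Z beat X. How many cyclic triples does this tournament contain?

24

Win totals: Giants 4, Bears 3, Vipers 4, Herons 3, Ravens 3, Falcons 4, Hawks 4, Lynx 7, Pumas 4.
A team with w wins dominates both others in C(w,2) triples; summing gives 6 + 3 + 6 + 3 + 3 + 6 + 6 + 21 + 6 = 60 transitive triples.
Total triples C(9,3) = 84, so cyclic triples = 84 − 60 = 24.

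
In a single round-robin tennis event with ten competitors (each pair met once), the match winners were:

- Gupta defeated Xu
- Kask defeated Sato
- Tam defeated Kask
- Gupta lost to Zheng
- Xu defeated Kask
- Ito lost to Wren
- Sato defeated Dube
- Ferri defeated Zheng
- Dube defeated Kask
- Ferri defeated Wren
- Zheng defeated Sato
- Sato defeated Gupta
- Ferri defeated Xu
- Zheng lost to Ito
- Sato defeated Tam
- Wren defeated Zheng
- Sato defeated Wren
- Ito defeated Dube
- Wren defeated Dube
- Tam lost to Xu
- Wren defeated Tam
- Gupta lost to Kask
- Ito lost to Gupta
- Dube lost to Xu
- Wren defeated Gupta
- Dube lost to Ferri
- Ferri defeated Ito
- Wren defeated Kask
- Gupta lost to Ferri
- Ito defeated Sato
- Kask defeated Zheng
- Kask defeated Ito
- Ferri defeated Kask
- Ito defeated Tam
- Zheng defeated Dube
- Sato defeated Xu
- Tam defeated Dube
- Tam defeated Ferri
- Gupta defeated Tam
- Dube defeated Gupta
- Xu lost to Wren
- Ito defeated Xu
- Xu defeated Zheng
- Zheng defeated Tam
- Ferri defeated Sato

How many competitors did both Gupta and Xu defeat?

Gupta beat: Tam, Ito, Xu.
Xu beat: Kask, Tam, Zheng, Dube.
Both beat: Tam — 1.

1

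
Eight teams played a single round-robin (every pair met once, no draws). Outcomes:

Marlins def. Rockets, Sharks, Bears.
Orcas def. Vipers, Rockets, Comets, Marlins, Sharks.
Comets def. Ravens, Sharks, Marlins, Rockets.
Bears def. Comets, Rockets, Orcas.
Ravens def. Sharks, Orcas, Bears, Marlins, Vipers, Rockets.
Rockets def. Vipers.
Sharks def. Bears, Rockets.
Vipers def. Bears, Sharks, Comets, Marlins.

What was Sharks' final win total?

Sharks' results: beat Rockets, Bears; lost to Orcas, Marlins, Comets, Ravens, Vipers.
That is 2 wins.

2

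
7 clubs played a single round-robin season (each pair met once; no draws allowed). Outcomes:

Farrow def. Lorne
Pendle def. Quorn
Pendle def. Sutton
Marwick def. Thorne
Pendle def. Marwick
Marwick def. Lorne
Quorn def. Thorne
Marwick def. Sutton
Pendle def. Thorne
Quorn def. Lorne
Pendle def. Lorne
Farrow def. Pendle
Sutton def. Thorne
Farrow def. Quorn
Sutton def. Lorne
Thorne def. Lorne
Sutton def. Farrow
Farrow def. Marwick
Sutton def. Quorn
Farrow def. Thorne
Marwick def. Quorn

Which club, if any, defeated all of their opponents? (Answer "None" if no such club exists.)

None

Highest win total is Pendle with 5 (out of 6 possible).
Pendle lost to Farrow, so no club went undefeated.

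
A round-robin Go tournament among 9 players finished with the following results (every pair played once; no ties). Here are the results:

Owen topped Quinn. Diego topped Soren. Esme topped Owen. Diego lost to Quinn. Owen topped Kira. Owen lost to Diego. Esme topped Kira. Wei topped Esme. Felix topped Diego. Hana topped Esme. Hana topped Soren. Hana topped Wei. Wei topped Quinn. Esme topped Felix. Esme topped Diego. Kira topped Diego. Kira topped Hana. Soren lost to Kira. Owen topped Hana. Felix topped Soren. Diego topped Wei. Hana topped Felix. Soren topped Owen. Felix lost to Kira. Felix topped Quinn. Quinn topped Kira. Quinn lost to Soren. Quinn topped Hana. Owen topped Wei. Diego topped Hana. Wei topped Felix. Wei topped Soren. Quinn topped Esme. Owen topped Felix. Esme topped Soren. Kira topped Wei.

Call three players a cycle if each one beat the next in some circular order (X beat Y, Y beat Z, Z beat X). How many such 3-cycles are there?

Win totals: Owen 5, Quinn 4, Hana 4, Soren 2, Esme 5, Kira 5, Felix 3, Diego 4, Wei 4.
A player with w wins dominates both others in C(w,2) triples; summing gives 10 + 6 + 6 + 1 + 10 + 10 + 3 + 6 + 6 = 58 transitive triples.
Total triples C(9,3) = 84, so cyclic triples = 84 − 58 = 26.

26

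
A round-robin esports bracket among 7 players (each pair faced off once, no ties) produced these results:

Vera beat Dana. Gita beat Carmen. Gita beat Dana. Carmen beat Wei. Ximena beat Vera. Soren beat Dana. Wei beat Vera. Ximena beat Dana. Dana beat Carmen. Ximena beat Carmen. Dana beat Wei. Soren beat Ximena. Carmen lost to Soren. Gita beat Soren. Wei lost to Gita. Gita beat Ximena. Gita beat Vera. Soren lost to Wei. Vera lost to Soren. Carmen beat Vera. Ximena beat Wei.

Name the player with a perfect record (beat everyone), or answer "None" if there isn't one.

Gita

Gita has 6 wins out of 6 opponents — a perfect record.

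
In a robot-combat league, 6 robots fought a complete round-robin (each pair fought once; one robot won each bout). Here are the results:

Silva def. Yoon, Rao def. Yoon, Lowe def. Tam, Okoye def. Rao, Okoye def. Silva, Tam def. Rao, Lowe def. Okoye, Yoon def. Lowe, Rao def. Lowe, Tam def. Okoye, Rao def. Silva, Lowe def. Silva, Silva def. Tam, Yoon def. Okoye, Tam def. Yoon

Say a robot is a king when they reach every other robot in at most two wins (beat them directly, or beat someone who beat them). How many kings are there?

Lowe reaches everyone (king).
Silva reaches everyone (king).
Okoye reaches everyone (king).
Yoon reaches everyone (king).
Rao reaches everyone (king).
Tam reaches everyone (king).
Kings: Lowe, Silva, Okoye, Yoon, Rao, Tam — 6.

6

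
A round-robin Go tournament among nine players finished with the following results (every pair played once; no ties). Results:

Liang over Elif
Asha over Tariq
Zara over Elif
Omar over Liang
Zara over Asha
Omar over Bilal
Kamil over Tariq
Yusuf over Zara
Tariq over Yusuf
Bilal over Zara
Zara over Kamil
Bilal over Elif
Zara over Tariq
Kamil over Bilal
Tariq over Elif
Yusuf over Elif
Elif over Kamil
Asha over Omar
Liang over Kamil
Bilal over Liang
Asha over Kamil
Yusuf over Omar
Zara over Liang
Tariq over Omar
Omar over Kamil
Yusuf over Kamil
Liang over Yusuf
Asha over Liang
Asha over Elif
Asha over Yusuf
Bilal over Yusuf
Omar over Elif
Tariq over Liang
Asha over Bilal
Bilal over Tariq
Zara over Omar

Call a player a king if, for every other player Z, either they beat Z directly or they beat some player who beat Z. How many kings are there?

Asha reaches everyone (king).
Tariq cannot reach Asha in two steps.
Zara reaches everyone (king).
Kamil cannot reach Asha in two steps.
Yusuf reaches everyone (king).
Elif cannot reach Asha, Zara, Yusuf, Omar, Liang in two steps.
Omar cannot reach Asha in two steps.
Bilal reaches everyone (king).
Liang cannot reach Asha in two steps.
Kings: Asha, Zara, Yusuf, Bilal — 4.

4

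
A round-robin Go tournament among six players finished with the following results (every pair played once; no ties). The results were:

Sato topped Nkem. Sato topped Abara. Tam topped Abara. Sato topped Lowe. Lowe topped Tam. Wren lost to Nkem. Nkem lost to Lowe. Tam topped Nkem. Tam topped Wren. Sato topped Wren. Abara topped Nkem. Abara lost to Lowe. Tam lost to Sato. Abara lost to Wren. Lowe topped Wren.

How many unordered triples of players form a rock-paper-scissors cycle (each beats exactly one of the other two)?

1

Win totals: Nkem 1, Abara 1, Tam 3, Sato 5, Wren 1, Lowe 4.
A player with w wins dominates both others in C(w,2) triples; summing gives 0 + 0 + 3 + 10 + 0 + 6 = 19 transitive triples.
Total triples C(6,3) = 20, so cyclic triples = 20 − 19 = 1.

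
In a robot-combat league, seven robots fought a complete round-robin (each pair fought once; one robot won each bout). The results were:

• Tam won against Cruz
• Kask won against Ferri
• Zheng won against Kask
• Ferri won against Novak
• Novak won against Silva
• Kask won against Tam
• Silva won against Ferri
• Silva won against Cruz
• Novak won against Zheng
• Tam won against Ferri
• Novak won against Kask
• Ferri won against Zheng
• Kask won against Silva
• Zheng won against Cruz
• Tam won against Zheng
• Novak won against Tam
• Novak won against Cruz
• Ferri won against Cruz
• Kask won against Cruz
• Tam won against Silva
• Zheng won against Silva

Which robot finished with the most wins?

Novak

Win totals: Cruz 0, Tam 4, Zheng 3, Silva 2, Novak 5, Kask 4, Ferri 3.
Novak leads with 5 wins (next highest: 4).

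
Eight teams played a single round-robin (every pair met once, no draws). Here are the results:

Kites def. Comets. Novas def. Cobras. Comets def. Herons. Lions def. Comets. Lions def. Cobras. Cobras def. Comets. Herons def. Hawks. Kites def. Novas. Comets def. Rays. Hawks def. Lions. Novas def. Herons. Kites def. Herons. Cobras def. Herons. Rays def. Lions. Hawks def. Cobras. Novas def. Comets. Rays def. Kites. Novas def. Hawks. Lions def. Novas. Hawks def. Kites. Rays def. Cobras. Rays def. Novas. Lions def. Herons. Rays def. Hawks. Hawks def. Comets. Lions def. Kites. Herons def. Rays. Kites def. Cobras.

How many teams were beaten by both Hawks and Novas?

2

Hawks beat: Cobras, Comets, Lions, Kites.
Novas beat: Hawks, Cobras, Comets, Herons.
Both beat: Cobras, Comets — 2.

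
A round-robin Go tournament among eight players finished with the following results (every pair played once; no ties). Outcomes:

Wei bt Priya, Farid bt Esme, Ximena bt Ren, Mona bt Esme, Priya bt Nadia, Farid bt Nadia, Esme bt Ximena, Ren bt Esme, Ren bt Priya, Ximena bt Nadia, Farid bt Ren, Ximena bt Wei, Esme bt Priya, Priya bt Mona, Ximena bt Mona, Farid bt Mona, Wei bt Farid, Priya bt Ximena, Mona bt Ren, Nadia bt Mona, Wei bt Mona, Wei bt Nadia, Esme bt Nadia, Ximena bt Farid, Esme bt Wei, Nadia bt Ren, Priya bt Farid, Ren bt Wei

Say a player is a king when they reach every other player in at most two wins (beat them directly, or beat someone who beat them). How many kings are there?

6

Priya reaches everyone (king).
Esme reaches everyone (king).
Nadia cannot reach Farid, Ximena in two steps.
Mona cannot reach Farid in two steps.
Wei reaches everyone (king).
Farid reaches everyone (king).
Ximena reaches everyone (king).
Ren reaches everyone (king).
Kings: Priya, Esme, Wei, Farid, Ximena, Ren — 6.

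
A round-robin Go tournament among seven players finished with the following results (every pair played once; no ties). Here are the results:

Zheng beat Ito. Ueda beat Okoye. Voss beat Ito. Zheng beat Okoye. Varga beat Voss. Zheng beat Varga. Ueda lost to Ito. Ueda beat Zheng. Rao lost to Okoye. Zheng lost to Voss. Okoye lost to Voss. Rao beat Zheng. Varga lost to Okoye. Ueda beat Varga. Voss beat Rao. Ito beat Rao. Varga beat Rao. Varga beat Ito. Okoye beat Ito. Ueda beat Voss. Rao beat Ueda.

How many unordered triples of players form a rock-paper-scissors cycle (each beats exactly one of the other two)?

12

Win totals: Okoye 3, Rao 2, Zheng 3, Varga 3, Ito 2, Ueda 4, Voss 4.
A player with w wins dominates both others in C(w,2) triples; summing gives 3 + 1 + 3 + 3 + 1 + 6 + 6 = 23 transitive triples.
Total triples C(7,3) = 35, so cyclic triples = 35 − 23 = 12.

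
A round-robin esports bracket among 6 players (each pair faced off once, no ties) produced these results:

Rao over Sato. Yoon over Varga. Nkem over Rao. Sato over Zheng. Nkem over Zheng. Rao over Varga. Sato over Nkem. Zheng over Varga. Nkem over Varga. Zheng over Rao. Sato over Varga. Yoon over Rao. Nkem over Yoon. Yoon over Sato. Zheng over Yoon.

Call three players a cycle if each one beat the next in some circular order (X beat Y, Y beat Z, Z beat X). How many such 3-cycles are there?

4

Of the C(6,3) = 20 triples, the cyclic ones are: {Rao, Sato, Nkem}; {Rao, Sato, Zheng}; {Sato, Nkem, Yoon}; {Sato, Yoon, Zheng}.
That is 4.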